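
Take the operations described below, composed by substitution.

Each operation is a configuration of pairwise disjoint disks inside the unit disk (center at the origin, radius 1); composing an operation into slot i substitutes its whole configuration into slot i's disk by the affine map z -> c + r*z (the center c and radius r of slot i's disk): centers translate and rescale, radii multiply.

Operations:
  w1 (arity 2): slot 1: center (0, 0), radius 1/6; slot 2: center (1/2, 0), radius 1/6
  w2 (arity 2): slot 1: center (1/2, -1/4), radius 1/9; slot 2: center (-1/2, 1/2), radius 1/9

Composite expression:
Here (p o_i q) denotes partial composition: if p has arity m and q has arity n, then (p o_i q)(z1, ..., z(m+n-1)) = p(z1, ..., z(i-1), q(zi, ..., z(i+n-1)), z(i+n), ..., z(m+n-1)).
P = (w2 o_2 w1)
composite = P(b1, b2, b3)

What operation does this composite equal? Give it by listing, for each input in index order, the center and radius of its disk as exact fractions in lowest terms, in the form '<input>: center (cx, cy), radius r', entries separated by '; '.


b1: center (1/2, -1/4), radius 1/9; b2: center (-1/2, 1/2), radius 1/54; b3: center (-4/9, 1/2), radius 1/54

Affine substitution under w2: radii multiply and b-centers shift.
b1: after 1 affine step, its disk has center (1/2, -1/4), radius 1/9
b2: after 2 affine steps, its disk has center (-1/2, 1/2), radius 1/54
b3: after 2 affine steps, its disk has center (-4/9, 1/2), radius 1/54


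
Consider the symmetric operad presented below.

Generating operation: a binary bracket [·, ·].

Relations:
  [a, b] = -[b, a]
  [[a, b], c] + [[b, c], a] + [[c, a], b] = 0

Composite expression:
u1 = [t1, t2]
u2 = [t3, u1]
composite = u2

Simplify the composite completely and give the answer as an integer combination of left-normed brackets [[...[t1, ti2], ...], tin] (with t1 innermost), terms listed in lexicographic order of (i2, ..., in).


-[[t1, t2], t3]

In the tensor algebra, words opening t1 carry the t1-anchored form.
Composite bracket: [t3, [t1, t2]]
Applying ab - ba throughout gives 4 signed words (2^2 = 4).
Coefficients come from the t1-initial words:
  t1t2t3 appears with sign -1, giving the term -[[t1, t2], t3]


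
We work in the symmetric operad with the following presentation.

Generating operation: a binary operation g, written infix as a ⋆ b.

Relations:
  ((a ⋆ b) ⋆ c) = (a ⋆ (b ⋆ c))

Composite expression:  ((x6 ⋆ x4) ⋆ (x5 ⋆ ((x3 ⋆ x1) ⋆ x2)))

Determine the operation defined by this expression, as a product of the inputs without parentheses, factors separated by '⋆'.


x6 ⋆ x4 ⋆ x5 ⋆ x3 ⋆ x1 ⋆ x2


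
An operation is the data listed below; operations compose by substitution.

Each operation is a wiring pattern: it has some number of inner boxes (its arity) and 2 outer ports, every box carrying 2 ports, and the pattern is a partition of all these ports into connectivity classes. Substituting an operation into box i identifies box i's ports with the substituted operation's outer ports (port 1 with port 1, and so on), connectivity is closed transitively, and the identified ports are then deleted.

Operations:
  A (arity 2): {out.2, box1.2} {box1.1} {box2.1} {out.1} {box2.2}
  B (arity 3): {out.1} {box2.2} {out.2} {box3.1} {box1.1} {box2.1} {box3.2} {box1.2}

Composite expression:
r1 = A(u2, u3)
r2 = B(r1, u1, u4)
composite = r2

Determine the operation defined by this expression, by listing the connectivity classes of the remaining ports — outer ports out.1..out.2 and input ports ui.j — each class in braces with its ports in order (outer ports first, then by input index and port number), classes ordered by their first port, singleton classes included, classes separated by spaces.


Treat the ports identified at B as solder joints: merge, then drop.
after A, the pattern on (u2, u3) reads {out.1} {out.2, u2.2} {u2.1} {u3.1} {u3.2} (out.j = its outer ports)
after B, the pattern on (u2, u3, u1, u4) reads {out.1} {out.2} {u1.1} {u1.2} {u2.1} {u2.2} {u3.1} {u3.2} {u4.1} {u4.2} (out.j = its outer ports)

{out.1} {out.2} {u1.1} {u1.2} {u2.1} {u2.2} {u3.1} {u3.2} {u4.1} {u4.2}


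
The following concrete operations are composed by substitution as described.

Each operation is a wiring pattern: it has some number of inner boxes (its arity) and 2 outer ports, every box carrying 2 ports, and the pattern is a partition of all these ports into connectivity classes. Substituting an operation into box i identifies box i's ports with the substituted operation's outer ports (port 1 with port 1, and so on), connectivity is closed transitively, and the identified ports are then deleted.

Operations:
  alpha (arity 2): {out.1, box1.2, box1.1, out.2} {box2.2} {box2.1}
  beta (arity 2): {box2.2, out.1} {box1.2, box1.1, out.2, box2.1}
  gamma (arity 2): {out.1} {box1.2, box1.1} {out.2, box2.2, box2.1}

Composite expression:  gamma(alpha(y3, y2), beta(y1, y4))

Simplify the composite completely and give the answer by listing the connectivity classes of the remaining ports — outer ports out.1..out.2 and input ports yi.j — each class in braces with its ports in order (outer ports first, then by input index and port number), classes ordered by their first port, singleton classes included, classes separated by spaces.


Two ports join when wires chain via gamma-identified ports.
stage alpha: inputs (y3, y2), connectivity {out.1, out.2, y3.1, y3.2} {y2.1} {y2.2}, out.j its boundary
stage beta: inputs (y1, y4), connectivity {out.1, y4.2} {out.2, y1.1, y1.2, y4.1}, out.j its boundary
stage gamma: inputs (y3, y2, y1, y4), connectivity {out.1} {out.2, y1.1, y1.2, y4.1, y4.2} {y2.1} {y2.2} {y3.1, y3.2}, out.j its boundary

{out.1} {out.2, y1.1, y1.2, y4.1, y4.2} {y2.1} {y2.2} {y3.1, y3.2}


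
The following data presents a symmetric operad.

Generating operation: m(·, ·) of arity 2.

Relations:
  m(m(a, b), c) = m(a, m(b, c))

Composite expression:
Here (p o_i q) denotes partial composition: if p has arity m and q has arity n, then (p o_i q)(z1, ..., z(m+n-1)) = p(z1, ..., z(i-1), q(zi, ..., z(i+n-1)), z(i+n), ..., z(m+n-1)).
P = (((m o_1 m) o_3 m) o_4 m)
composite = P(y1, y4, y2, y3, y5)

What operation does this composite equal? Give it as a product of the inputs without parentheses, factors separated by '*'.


y1 * y4 * y2 * y3 * y5

Key point: m is associative — brackets drop, the y-order remains.
m(y1, y4) collapses to y1 * y4
m(y3, y5) collapses to y3 * y5
m(y2, m(y3, y5)) collapses to y2 * y3 * y5
m(m(y1, y4), m(y2, m(y3, y5))) collapses to y1 * y4 * y2 * y3 * y5


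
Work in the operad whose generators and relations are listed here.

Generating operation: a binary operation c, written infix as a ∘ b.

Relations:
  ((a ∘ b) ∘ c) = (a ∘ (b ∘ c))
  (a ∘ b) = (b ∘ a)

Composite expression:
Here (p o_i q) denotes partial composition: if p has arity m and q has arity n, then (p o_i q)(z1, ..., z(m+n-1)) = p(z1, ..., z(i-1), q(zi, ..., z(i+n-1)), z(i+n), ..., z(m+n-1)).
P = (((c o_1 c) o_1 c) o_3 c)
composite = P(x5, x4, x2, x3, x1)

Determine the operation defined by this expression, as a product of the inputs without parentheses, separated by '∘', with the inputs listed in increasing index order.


x1 ∘ x2 ∘ x3 ∘ x4 ∘ x5

Any arrangement under c is one operation, so sort the x-inputs.
(x5 ∘ x4) collapses to x5 ∘ x4
(x2 ∘ x3) collapses to x2 ∘ x3
((x5 ∘ x4) ∘ (x2 ∘ x3)) collapses to x5 ∘ x4 ∘ x2 ∘ x3
(((x5 ∘ x4) ∘ (x2 ∘ x3)) ∘ x1) collapses to x5 ∘ x4 ∘ x2 ∘ x3 ∘ x1
commutativity sorts the factors: x1 ∘ x2 ∘ x3 ∘ x4 ∘ x5


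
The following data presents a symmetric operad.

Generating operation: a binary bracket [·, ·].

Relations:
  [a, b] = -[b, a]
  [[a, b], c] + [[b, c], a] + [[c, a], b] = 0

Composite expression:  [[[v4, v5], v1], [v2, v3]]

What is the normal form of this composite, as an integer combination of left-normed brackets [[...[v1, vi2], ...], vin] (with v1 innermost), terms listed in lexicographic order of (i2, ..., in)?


-[[[[v1, v4], v5], v2], v3] + [[[[v1, v4], v5], v3], v2] + [[[[v1, v5], v4], v2], v3] - [[[[v1, v5], v4], v3], v2]


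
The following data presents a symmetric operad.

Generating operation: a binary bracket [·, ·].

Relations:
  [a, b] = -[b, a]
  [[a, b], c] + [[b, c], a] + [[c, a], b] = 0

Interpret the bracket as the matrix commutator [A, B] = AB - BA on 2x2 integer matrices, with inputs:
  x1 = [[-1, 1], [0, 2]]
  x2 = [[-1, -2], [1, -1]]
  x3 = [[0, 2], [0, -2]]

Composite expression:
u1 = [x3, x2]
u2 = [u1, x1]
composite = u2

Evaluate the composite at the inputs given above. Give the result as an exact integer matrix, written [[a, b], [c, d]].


[[2, -8], [6, -2]]


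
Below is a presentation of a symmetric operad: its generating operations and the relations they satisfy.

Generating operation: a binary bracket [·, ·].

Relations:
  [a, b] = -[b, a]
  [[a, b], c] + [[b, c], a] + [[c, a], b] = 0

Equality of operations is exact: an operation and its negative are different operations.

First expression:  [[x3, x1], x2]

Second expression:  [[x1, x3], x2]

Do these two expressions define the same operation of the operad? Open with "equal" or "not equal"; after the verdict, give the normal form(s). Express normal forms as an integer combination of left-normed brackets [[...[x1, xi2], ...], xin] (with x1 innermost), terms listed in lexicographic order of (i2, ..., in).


not equal: they reduce to -[[x1, x3], x2] and [[x1, x3], x2]

The first composite normalizes to -[[x1, x3], x2]
The second composite normalizes to [[x1, x3], x2]
Different reductions; not equal.


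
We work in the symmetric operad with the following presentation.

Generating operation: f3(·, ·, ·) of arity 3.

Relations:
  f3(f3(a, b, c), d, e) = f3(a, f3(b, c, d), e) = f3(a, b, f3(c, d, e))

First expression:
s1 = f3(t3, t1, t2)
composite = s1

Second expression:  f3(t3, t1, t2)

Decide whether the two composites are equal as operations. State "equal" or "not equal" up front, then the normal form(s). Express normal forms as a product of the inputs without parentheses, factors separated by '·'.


Normal form of the first expression: t3 · t1 · t2
Normal form of the second expression: t3 · t1 · t2
Same normal form: equal.

equal — both sides give t3 · t1 · t2


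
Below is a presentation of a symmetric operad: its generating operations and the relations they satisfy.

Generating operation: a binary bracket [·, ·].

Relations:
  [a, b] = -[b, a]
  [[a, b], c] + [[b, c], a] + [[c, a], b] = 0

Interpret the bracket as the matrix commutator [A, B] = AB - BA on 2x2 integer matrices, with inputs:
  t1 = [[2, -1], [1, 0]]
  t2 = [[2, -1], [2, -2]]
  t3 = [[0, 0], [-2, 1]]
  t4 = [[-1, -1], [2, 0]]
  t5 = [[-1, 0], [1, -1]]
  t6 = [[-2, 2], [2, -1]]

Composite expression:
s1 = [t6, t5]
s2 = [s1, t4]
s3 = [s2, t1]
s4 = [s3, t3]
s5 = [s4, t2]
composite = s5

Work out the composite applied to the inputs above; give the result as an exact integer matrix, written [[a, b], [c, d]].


[[-20, 0], [-80, 20]]

[t6, t5] = [[2, 0], [1, -2]]
[[t6, t5], t4] = [[1, -4], [-9, -1]]
[[[t6, t5], t4], t1] = [[-13, 6], [-20, 13]]
[[[[t6, t5], t4], t1], t3] = [[-12, 6], [-32, 12]]
[[[[[t6, t5], t4], t1], t3], t2] = [[-20, 0], [-80, 20]]


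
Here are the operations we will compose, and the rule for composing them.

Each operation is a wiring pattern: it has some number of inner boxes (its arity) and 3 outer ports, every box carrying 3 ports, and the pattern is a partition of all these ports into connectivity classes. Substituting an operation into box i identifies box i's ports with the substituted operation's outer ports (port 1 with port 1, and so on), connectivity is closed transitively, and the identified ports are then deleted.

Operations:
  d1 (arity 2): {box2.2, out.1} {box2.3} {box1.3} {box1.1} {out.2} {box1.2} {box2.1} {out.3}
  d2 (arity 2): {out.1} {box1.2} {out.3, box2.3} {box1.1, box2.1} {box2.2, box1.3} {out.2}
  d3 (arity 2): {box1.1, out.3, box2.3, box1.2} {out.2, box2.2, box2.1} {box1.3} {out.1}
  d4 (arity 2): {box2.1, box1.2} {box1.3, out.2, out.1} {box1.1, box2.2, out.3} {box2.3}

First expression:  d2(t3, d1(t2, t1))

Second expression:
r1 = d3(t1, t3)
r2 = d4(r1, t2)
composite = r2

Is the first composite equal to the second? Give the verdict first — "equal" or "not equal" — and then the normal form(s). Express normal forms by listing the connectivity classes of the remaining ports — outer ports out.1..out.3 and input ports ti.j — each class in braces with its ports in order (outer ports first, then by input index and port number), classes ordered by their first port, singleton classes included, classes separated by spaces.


The first composite normalizes to {out.1} {out.2} {out.3} {t1.1} {t1.2, t3.1} {t1.3} {t2.1} {t2.2} {t2.3} {t3.2} {t3.3}
The second composite normalizes to {out.1, out.2, t1.1, t1.2, t3.3} {out.3, t2.2} {t1.3} {t2.1, t3.1, t3.2} {t2.3}
Distinct normal forms: not equal.

not equal: they reduce to {out.1} {out.2} {out.3} {t1.1} {t1.2, t3.1} {t1.3} {t2.1} {t2.2} {t2.3} {t3.2} {t3.3} and {out.1, out.2, t1.1, t1.2, t3.3} {out.3, t2.2} {t1.3} {t2.1, t3.1, t3.2} {t2.3}


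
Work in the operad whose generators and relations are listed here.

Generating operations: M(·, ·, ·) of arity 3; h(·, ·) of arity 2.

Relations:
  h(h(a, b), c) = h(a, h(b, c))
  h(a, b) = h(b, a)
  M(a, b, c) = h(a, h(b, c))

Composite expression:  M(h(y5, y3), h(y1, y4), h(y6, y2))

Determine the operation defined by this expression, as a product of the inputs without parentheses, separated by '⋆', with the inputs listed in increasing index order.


y1 ⋆ y2 ⋆ y3 ⋆ y4 ⋆ y5 ⋆ y6

Key point: M commutes, so take the y-inputs in any fixed order.
h(y5, y3) reduces to y5 ⋆ y3
h(y1, y4) reduces to y1 ⋆ y4
h(y6, y2) reduces to y6 ⋆ y2
M(h(y5, y3), h(y1, y4), h(y6, y2)) reduces to y5 ⋆ y3 ⋆ y1 ⋆ y4 ⋆ y6 ⋆ y2
commutativity sorts the factors: y1 ⋆ y2 ⋆ y3 ⋆ y4 ⋆ y5 ⋆ y6


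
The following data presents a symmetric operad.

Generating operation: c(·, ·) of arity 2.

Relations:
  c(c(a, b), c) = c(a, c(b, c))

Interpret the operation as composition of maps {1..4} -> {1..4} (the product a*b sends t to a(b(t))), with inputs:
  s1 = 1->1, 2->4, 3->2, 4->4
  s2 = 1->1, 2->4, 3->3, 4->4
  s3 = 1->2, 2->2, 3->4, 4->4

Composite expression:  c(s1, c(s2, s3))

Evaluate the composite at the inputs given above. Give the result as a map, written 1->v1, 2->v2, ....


1->4, 2->4, 3->4, 4->4


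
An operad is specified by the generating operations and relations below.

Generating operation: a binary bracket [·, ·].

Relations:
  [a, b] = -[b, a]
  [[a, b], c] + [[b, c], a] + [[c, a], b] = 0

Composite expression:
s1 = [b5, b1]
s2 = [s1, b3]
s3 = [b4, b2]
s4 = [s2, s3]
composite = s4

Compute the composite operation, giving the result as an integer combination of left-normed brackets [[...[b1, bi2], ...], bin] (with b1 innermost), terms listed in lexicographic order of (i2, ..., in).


[[[[b1, b5], b3], b2], b4] - [[[[b1, b5], b3], b4], b2]

In the tensor algebra, words opening b1 carry the b1-anchored form.
Composite bracket: [[[b5, b1], b3], [b4, b2]]
Each bracket splits as ab - ba, giving 16 signed words (2^4 = 16).
Keep just the words that open with b1:
  from b1b5b3b2b4, sign +1: term +[[[[b1, b5], b3], b2], b4]
  from b1b5b3b4b2, sign -1: term -[[[[b1, b5], b3], b4], b2]


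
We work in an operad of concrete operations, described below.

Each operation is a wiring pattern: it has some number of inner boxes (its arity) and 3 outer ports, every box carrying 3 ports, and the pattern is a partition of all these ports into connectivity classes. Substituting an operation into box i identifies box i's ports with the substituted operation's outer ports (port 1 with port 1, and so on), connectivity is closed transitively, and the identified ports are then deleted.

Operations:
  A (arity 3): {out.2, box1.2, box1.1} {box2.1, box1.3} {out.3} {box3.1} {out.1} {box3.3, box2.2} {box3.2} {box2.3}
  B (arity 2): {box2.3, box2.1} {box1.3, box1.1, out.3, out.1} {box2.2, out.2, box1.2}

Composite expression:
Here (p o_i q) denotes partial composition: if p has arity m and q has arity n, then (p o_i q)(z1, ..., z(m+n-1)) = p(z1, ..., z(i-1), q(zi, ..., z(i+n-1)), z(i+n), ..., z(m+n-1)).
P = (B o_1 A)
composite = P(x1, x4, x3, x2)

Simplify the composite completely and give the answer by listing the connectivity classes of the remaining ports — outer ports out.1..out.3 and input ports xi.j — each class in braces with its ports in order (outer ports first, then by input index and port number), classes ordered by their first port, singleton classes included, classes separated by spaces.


{out.1, out.3} {out.2, x1.1, x1.2, x2.2} {x1.3, x4.1} {x2.1, x2.3} {x3.1} {x3.2} {x3.3, x4.2} {x4.3}

Reachability decides: close wires over B-identified ports.
through A, on inputs (x1, x4, x3): {out.1} {out.2, x1.1, x1.2} {out.3} {x1.3, x4.1} {x3.1} {x3.2} {x3.3, x4.2} {x4.3} (out.j = stage outer ports)
through B, on inputs (x1, x4, x3, x2): {out.1, out.3} {out.2, x1.1, x1.2, x2.2} {x1.3, x4.1} {x2.1, x2.3} {x3.1} {x3.2} {x3.3, x4.2} {x4.3} (out.j = stage outer ports)


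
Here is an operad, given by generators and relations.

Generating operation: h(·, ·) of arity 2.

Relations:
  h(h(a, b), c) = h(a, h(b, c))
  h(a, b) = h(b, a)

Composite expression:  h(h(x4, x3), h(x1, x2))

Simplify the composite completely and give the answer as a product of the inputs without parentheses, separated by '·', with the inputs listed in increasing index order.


x1 · x2 · x3 · x4

Reordering under h is free, so list the x-inputs canonically.
h(x4, x3) spells out as x4 · x3
h(x1, x2) spells out as x1 · x2
h(h(x4, x3), h(x1, x2)) spells out as x4 · x3 · x1 · x2
the factors in increasing index order: x1 · x2 · x3 · x4


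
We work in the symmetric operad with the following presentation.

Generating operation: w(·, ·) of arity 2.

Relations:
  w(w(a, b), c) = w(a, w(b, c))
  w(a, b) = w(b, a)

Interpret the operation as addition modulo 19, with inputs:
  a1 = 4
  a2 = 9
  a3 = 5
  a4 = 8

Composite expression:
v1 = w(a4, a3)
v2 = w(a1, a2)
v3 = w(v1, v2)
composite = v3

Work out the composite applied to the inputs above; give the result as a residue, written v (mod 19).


w(a4, a3) = 13
w(a1, a2) = 13
w(w(a4, a3), w(a1, a2)) = 7

7 (mod 19)


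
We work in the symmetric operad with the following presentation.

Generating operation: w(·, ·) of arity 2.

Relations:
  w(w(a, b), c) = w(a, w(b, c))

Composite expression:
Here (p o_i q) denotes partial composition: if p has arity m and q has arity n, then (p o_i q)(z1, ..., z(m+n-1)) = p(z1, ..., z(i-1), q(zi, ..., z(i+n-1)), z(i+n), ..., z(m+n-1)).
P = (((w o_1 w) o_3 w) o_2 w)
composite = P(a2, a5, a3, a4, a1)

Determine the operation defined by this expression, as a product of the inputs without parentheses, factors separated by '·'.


Under associativity of w, the answer is the a's in reading order.
w(a5, a3) linearizes to a5 · a3
w(a2, w(a5, a3)) linearizes to a2 · a5 · a3
w(a4, a1) linearizes to a4 · a1
w(w(a2, w(a5, a3)), w(a4, a1)) linearizes to a2 · a5 · a3 · a4 · a1

a2 · a5 · a3 · a4 · a1


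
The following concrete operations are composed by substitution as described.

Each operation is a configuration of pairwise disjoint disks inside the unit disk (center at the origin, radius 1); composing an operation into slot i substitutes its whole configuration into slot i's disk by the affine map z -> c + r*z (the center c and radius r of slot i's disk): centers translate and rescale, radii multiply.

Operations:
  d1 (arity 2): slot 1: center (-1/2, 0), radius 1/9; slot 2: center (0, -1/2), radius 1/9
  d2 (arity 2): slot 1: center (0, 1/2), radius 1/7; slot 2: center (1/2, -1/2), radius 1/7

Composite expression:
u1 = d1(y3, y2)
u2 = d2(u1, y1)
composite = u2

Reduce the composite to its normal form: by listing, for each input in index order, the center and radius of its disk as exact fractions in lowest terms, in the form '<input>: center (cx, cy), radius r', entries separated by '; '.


y1: center (1/2, -1/2), radius 1/7; y2: center (0, 3/7), radius 1/63; y3: center (-1/14, 1/2), radius 1/63

Each y-disk chains the slot maps above it in d2; radii multiply.
y3 passes through 2 substitutions, ending at center (-1/14, 1/2), radius 1/63
y2 passes through 2 substitutions, ending at center (0, 3/7), radius 1/63
y1 passes through 1 substitution, ending at center (1/2, -1/2), radius 1/7


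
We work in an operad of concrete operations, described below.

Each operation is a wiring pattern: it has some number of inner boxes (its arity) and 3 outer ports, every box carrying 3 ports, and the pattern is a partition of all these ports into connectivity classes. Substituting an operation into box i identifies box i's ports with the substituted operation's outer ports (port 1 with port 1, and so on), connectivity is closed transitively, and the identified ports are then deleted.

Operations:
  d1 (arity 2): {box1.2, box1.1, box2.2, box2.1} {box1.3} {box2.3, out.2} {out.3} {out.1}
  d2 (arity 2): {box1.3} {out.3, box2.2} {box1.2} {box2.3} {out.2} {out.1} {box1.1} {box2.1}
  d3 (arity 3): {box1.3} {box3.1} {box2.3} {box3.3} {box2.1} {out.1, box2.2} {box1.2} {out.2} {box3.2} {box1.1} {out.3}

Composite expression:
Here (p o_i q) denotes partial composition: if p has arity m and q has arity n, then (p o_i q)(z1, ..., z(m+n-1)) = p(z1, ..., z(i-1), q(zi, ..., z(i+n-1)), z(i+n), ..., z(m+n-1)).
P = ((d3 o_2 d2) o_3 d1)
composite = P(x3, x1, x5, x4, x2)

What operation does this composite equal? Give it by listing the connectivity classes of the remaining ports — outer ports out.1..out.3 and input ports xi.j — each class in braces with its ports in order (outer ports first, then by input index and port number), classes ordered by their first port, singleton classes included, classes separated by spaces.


After gluing at d3, chains via deleted ports link the x-ports.
composing d1 on (x5, x4), with out.j its own outer ports: {out.1} {out.2, x4.3} {out.3} {x4.1, x4.2, x5.1, x5.2} {x5.3}
composing d2 on (x1, x5, x4), with out.j its own outer ports: {out.1} {out.2} {out.3, x4.3} {x1.1} {x1.2} {x1.3} {x4.1, x4.2, x5.1, x5.2} {x5.3}
composing d3 on (x3, x1, x5, x4, x2), with out.j its own outer ports: {out.1} {out.2} {out.3} {x1.1} {x1.2} {x1.3} {x2.1} {x2.2} {x2.3} {x3.1} {x3.2} {x3.3} {x4.1, x4.2, x5.1, x5.2} {x4.3} {x5.3}

{out.1} {out.2} {out.3} {x1.1} {x1.2} {x1.3} {x2.1} {x2.2} {x2.3} {x3.1} {x3.2} {x3.3} {x4.1, x4.2, x5.1, x5.2} {x4.3} {x5.3}


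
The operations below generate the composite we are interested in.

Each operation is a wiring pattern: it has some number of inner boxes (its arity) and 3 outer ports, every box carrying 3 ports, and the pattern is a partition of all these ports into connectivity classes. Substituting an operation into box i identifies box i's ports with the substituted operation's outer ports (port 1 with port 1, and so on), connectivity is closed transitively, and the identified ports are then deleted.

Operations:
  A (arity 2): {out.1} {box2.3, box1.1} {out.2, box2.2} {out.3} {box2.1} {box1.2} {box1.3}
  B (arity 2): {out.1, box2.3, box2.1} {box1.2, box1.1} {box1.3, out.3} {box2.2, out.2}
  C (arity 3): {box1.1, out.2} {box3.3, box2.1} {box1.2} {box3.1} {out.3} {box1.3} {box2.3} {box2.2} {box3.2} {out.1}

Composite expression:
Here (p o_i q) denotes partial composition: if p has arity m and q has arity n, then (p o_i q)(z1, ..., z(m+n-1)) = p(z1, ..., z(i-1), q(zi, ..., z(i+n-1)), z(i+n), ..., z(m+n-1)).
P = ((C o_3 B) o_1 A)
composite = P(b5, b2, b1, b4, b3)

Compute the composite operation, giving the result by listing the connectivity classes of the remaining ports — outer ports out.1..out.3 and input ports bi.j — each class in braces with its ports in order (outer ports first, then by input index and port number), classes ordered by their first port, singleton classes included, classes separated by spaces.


{out.1} {out.2} {out.3} {b1.1, b4.3} {b1.2} {b1.3} {b2.1} {b2.2} {b2.3, b5.1} {b3.1, b3.3} {b3.2} {b4.1, b4.2} {b5.2} {b5.3}

After gluing at C, chains via deleted ports link the b-ports.
composing A on (b5, b2), with out.j its own outer ports: {out.1} {out.2, b2.2} {out.3} {b2.1} {b2.3, b5.1} {b5.2} {b5.3}
composing B on (b4, b3), with out.j its own outer ports: {out.1, b3.1, b3.3} {out.2, b3.2} {out.3, b4.3} {b4.1, b4.2}
composing C on (b5, b2, b1, b4, b3), with out.j its own outer ports: {out.1} {out.2} {out.3} {b1.1, b4.3} {b1.2} {b1.3} {b2.1} {b2.2} {b2.3, b5.1} {b3.1, b3.3} {b3.2} {b4.1, b4.2} {b5.2} {b5.3}


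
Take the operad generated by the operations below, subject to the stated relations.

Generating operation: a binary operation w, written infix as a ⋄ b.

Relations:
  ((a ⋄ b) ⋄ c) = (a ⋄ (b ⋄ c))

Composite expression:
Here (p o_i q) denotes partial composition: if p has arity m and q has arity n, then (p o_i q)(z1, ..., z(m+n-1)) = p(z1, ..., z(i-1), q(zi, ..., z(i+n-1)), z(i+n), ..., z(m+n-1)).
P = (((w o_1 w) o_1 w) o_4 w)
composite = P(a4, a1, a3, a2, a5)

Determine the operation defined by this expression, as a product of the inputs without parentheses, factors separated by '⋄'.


Every regrouping of w is equal, so read the a-inputs in written order.
(a4 ⋄ a1) linearizes to a4 ⋄ a1
((a4 ⋄ a1) ⋄ a3) linearizes to a4 ⋄ a1 ⋄ a3
(a2 ⋄ a5) linearizes to a2 ⋄ a5
(((a4 ⋄ a1) ⋄ a3) ⋄ (a2 ⋄ a5)) linearizes to a4 ⋄ a1 ⋄ a3 ⋄ a2 ⋄ a5

a4 ⋄ a1 ⋄ a3 ⋄ a2 ⋄ a5


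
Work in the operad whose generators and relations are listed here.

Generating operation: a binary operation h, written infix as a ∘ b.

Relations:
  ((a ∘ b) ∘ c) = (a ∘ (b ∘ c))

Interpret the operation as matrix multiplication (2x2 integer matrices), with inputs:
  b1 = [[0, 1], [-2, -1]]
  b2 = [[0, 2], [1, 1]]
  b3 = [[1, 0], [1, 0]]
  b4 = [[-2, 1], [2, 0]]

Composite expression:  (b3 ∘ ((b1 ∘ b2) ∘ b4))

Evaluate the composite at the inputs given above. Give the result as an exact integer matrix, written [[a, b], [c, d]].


[[0, 1], [0, 1]]

(b1 ∘ b2) = [[1, 1], [-1, -5]]
((b1 ∘ b2) ∘ b4) = [[0, 1], [-8, -1]]
(b3 ∘ ((b1 ∘ b2) ∘ b4)) = [[0, 1], [0, 1]]


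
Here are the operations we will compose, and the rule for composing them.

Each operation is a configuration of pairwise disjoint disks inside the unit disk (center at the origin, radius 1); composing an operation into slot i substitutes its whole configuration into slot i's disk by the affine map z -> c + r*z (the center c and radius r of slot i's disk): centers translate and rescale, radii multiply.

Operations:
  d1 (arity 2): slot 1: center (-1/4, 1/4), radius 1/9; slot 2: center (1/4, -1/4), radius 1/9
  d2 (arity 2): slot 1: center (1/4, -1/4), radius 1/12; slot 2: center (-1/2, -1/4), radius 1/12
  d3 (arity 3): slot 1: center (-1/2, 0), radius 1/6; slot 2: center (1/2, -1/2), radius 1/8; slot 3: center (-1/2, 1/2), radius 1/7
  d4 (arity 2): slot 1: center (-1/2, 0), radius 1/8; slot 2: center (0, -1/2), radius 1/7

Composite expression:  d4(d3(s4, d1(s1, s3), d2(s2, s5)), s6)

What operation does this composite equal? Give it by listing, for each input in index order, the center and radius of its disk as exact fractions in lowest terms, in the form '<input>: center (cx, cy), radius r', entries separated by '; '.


s1: center (-113/256, -15/256), radius 1/576; s2: center (-125/224, 13/224), radius 1/672; s3: center (-111/256, -17/256), radius 1/576; s4: center (-9/16, 0), radius 1/48; s5: center (-4/7, 13/224), radius 1/672; s6: center (0, -1/2), radius 1/7

Only the slot chain above each s matters under d4; compose those maps.
input s4: composing its 2 substitution steps yields center (-9/16, 0), radius 1/48
input s1: composing its 3 substitution steps yields center (-113/256, -15/256), radius 1/576
input s3: composing its 3 substitution steps yields center (-111/256, -17/256), radius 1/576
input s2: composing its 3 substitution steps yields center (-125/224, 13/224), radius 1/672
input s5: composing its 3 substitution steps yields center (-4/7, 13/224), radius 1/672
input s6: composing its 1 substitution step yields center (0, -1/2), radius 1/7


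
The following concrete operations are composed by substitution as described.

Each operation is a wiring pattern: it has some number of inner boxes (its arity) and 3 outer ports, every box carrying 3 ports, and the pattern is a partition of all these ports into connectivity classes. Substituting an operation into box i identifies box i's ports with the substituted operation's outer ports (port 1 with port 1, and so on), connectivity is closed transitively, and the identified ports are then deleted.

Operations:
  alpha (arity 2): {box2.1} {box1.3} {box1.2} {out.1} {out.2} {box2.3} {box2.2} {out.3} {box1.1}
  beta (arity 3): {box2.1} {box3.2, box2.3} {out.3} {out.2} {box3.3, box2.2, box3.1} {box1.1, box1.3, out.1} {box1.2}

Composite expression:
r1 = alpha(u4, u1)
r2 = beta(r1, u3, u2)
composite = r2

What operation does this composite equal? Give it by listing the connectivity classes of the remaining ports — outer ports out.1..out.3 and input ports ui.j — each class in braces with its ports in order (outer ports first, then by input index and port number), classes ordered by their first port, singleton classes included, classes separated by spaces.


Reachability decides: close wires over beta-identified ports.
the subtree at alpha composes to {out.1} {out.2} {out.3} {u1.1} {u1.2} {u1.3} {u4.1} {u4.2} {u4.3} on (u4, u1); out.j = own outer ports
the subtree at beta composes to {out.1} {out.2} {out.3} {u1.1} {u1.2} {u1.3} {u2.1, u2.3, u3.2} {u2.2, u3.3} {u3.1} {u4.1} {u4.2} {u4.3} on (u4, u1, u3, u2); out.j = own outer ports

{out.1} {out.2} {out.3} {u1.1} {u1.2} {u1.3} {u2.1, u2.3, u3.2} {u2.2, u3.3} {u3.1} {u4.1} {u4.2} {u4.3}


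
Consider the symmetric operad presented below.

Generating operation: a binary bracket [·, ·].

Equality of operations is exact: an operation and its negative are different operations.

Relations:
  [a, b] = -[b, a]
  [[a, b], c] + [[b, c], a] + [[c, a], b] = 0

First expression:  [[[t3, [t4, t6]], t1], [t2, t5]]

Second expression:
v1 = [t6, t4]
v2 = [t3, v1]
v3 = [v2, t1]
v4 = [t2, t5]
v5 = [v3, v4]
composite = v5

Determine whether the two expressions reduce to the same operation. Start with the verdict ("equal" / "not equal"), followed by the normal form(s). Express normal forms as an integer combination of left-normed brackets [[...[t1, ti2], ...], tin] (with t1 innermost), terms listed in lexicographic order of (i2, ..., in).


not equal — first -[[[[[t1, t3], t4], t6], t2], t5] + [[[[[t1, t3], t4], t6], t5], t2] + [[[[[t1, t3], t6], t4], t2], t5] - [[[[[t1, t3], t6], t4], t5], t2] + [[[[[t1, t4], t6], t3], t2], t5] - [[[[[t1, t4], t6], t3], t5], t2] - [[[[[t1, t6], t4], t3], t2], t5] + [[[[[t1, t6], t4], t3], t5], t2], second [[[[[t1, t3], t4], t6], t2], t5] - [[[[[t1, t3], t4], t6], t5], t2] - [[[[[t1, t3], t6], t4], t2], t5] + [[[[[t1, t3], t6], t4], t5], t2] - [[[[[t1, t4], t6], t3], t2], t5] + [[[[[t1, t4], t6], t3], t5], t2] + [[[[[t1, t6], t4], t3], t2], t5] - [[[[[t1, t6], t4], t3], t5], t2]

The first expression, normalized: -[[[[[t1, t3], t4], t6], t2], t5] + [[[[[t1, t3], t4], t6], t5], t2] + [[[[[t1, t3], t6], t4], t2], t5] - [[[[[t1, t3], t6], t4], t5], t2] + [[[[[t1, t4], t6], t3], t2], t5] - [[[[[t1, t4], t6], t3], t5], t2] - [[[[[t1, t6], t4], t3], t2], t5] + [[[[[t1, t6], t4], t3], t5], t2]
The second expression, normalized: [[[[[t1, t3], t4], t6], t2], t5] - [[[[[t1, t3], t4], t6], t5], t2] - [[[[[t1, t3], t6], t4], t2], t5] + [[[[[t1, t3], t6], t4], t5], t2] - [[[[[t1, t4], t6], t3], t2], t5] + [[[[[t1, t4], t6], t3], t5], t2] + [[[[[t1, t6], t4], t3], t2], t5] - [[[[[t1, t6], t4], t3], t5], t2]
The forms do not match — not equal.


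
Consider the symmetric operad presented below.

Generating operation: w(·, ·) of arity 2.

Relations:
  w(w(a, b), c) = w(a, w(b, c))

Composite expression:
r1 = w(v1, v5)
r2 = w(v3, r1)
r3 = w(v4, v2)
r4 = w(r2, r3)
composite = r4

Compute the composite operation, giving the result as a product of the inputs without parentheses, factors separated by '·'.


Under associativity of w, the answer is the v's in reading order.
w(v1, v5) spells out as v1 · v5
w(v3, w(v1, v5)) spells out as v3 · v1 · v5
w(v4, v2) spells out as v4 · v2
w(w(v3, w(v1, v5)), w(v4, v2)) spells out as v3 · v1 · v5 · v4 · v2

v3 · v1 · v5 · v4 · v2


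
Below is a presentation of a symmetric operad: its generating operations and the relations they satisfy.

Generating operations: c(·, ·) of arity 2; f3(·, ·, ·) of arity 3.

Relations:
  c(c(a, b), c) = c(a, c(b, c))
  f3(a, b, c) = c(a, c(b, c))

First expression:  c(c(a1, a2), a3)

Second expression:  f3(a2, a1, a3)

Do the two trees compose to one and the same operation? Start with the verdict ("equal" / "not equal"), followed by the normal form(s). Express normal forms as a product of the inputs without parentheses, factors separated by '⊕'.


not equal: they reduce to a1 ⊕ a2 ⊕ a3 and a2 ⊕ a1 ⊕ a3


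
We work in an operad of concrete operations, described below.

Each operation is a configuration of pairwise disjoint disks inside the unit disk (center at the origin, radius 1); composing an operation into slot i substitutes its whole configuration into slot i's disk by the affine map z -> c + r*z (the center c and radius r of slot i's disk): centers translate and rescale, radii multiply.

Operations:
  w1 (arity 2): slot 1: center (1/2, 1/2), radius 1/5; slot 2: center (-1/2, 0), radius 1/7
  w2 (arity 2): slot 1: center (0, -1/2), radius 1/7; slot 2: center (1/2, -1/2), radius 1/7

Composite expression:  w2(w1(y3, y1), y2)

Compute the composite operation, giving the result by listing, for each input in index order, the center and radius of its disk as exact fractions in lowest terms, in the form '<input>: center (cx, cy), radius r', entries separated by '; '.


Below w2, radii multiply path by path; the y-disk centers shift.
y3: after 2 affine steps, its disk has center (1/14, -3/7), radius 1/35
y1: after 2 affine steps, its disk has center (-1/14, -1/2), radius 1/49
y2: after 1 affine step, its disk has center (1/2, -1/2), radius 1/7

y1: center (-1/14, -1/2), radius 1/49; y2: center (1/2, -1/2), radius 1/7; y3: center (1/14, -3/7), radius 1/35


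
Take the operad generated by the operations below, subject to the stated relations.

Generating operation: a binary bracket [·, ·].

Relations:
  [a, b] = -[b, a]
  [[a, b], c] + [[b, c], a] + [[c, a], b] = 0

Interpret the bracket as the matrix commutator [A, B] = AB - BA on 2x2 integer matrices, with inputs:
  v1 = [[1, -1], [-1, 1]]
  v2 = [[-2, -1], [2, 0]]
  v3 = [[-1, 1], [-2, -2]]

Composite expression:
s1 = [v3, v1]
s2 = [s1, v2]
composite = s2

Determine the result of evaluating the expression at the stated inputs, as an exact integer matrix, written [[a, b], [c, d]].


[[-1, 4], [10, 1]]

[v3, v1] = [[-3, -1], [1, 3]]
[[v3, v1], v2] = [[-1, 4], [10, 1]]


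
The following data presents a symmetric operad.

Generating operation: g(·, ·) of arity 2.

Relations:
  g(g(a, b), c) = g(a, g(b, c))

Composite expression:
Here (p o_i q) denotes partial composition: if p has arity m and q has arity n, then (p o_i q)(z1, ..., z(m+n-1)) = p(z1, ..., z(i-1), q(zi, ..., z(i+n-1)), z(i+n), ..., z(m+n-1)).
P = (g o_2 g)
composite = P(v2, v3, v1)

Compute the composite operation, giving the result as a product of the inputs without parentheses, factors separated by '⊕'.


v2 ⊕ v3 ⊕ v1

The g-tree's shape is irrelevant; the v-reading-order decides.
g(v3, v1) unparenthesizes to v3 ⊕ v1
g(v2, g(v3, v1)) unparenthesizes to v2 ⊕ v3 ⊕ v1


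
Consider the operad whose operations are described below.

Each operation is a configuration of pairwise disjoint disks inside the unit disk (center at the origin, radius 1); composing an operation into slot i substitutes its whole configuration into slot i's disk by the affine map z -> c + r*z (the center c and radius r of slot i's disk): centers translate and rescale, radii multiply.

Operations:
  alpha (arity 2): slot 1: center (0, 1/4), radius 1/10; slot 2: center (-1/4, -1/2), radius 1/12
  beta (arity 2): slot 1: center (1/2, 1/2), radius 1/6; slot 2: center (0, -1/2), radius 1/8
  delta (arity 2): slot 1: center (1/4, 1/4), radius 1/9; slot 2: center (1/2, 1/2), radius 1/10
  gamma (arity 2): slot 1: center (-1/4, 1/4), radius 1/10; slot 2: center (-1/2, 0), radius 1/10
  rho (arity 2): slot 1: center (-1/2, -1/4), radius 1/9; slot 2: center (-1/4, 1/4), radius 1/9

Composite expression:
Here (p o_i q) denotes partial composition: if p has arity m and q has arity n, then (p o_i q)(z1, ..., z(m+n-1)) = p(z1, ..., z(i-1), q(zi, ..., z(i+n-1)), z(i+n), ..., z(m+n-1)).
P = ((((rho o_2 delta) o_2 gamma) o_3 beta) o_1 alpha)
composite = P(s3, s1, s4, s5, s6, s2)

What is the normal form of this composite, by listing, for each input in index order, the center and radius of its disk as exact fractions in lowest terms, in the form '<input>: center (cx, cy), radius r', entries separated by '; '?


s1: center (-19/36, -11/36), radius 1/108; s2: center (-7/36, 11/36), radius 1/90; s3: center (-1/2, -2/9), radius 1/90; s4: center (-73/324, 91/324), radius 1/810; s5: center (-41/180, 451/1620), radius 1/4860; s6: center (-37/162, 449/1620), radius 1/6480

Nesting under rho composes maps z -> c + r*z down each s-path.
input s3: applying the 2 nested substitutions gives center (-1/2, -2/9), radius 1/90
input s1: applying the 2 nested substitutions gives center (-19/36, -11/36), radius 1/108
input s4: applying the 3 nested substitutions gives center (-73/324, 91/324), radius 1/810
input s5: applying the 4 nested substitutions gives center (-41/180, 451/1620), radius 1/4860
input s6: applying the 4 nested substitutions gives center (-37/162, 449/1620), radius 1/6480
input s2: applying the 2 nested substitutions gives center (-7/36, 11/36), radius 1/90


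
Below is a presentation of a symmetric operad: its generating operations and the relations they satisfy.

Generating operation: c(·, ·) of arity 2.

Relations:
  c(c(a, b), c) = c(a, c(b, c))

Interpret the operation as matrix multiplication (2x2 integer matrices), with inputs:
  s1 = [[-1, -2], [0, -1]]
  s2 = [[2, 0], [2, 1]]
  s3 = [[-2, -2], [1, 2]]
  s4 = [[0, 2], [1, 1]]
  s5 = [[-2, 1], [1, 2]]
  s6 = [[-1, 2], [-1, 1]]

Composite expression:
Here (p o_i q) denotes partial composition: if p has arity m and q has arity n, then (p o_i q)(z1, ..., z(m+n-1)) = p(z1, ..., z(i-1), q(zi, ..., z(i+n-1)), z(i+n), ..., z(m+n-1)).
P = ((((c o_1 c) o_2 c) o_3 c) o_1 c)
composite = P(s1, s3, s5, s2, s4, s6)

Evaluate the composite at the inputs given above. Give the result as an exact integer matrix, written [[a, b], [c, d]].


[[32, -36], [30, -35]]

c(s1, s3) = [[0, -2], [-1, -2]]
c(s2, s4) = [[0, 4], [1, 5]]
c(s5, c(s2, s4)) = [[1, -3], [2, 14]]
c(c(s1, s3), c(s5, c(s2, s4))) = [[-4, -28], [-5, -25]]
c(c(c(s1, s3), c(s5, c(s2, s4))), s6) = [[32, -36], [30, -35]]


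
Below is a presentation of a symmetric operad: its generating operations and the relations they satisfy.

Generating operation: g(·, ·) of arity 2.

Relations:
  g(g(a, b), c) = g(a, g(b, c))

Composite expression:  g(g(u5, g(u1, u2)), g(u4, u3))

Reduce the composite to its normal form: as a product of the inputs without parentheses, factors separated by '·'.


u5 · u1 · u2 · u4 · u3

Associativity of g dissolves the nesting; only the u-input order survives.
g(u1, u2) unparenthesizes to u1 · u2
g(u5, g(u1, u2)) unparenthesizes to u5 · u1 · u2
g(u4, u3) unparenthesizes to u4 · u3
g(g(u5, g(u1, u2)), g(u4, u3)) unparenthesizes to u5 · u1 · u2 · u4 · u3


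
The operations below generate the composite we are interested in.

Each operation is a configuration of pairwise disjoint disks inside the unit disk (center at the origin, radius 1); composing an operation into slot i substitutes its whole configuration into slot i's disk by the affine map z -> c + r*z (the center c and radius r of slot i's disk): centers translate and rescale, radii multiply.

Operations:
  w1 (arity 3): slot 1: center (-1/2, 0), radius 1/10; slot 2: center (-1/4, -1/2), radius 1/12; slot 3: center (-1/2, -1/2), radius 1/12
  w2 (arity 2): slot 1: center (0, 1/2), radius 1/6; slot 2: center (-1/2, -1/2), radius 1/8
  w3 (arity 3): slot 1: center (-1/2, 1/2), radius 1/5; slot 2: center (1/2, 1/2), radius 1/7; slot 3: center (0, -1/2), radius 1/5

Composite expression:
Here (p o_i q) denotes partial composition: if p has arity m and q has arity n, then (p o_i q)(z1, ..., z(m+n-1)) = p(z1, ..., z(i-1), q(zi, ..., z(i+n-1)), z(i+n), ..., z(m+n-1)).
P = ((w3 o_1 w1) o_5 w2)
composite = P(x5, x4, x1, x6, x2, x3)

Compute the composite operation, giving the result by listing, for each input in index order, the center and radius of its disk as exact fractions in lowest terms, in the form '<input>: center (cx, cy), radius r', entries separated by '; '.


Nesting under w3 composes maps z -> c + r*z down each x-path.
tracing x5 down its 2-map path: center (-3/5, 1/2), radius 1/50
tracing x4 down its 2-map path: center (-11/20, 2/5), radius 1/60
tracing x1 down its 2-map path: center (-3/5, 2/5), radius 1/60
tracing x6 down its 1-map path: center (1/2, 1/2), radius 1/7
tracing x2 down its 2-map path: center (0, -2/5), radius 1/30
tracing x3 down its 2-map path: center (-1/10, -3/5), radius 1/40

x1: center (-3/5, 2/5), radius 1/60; x2: center (0, -2/5), radius 1/30; x3: center (-1/10, -3/5), radius 1/40; x4: center (-11/20, 2/5), radius 1/60; x5: center (-3/5, 1/2), radius 1/50; x6: center (1/2, 1/2), radius 1/7
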